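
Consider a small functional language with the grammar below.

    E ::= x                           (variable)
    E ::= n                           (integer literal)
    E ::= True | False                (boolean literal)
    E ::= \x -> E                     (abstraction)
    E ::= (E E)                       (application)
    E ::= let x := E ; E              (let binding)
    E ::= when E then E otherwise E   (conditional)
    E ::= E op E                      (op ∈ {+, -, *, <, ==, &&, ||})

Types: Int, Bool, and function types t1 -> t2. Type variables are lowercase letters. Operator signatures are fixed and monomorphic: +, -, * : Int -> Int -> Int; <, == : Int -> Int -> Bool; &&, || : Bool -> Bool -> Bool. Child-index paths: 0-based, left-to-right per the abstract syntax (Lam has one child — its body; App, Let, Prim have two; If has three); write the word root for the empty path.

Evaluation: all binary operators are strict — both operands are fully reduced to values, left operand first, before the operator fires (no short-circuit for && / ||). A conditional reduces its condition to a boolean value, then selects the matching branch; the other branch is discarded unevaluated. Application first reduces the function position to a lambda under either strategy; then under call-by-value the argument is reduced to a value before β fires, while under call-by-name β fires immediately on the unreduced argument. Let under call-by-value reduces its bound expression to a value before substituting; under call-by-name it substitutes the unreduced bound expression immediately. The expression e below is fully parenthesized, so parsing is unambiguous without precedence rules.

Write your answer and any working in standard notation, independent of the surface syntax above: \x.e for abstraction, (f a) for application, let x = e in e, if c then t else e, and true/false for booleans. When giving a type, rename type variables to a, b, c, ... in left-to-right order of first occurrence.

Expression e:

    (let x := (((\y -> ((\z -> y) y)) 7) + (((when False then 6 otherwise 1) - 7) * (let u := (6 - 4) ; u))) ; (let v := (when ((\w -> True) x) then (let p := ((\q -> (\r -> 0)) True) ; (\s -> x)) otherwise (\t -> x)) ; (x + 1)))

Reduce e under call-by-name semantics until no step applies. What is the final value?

Answer: -4

Trace:
step 0: (let x = (((\y.((\z.y) y)) 7) + (((if false then 6 else 1) - 7) * (let u = (6 - 4) in u))) in (let v = (if ((\w.true) x) then (let p = ((\q.(\r.0)) true) in (\s.x)) else (\t.x)) in (x + 1)))
step 1: [let@root] (let v = (if ((\w.true) (((\y.((\z.y) y)) 7) + (((if false then 6 else 1) - 7) * (let u = (6 - 4) in u)))) then (let p = ((\q.(\r.0)) true) in (\s.(((\y.((\z.y) y)) 7) + (((if false then 6 else 1) - 7) * (let u = (6 - 4) in u))))) else (\t.(((\y.((\z.y) y)) 7) + (((if false then 6 else 1) - 7) * (let u = (6 - 4) in u))))) in ((((\y.((\z.y) y)) 7) + (((if false then 6 else 1) - 7) * (let u = (6 - 4) in u))) + 1))
step 2: [let@root] ((((\y.((\z.y) y)) 7) + (((if false then 6 else 1) - 7) * (let u = (6 - 4) in u))) + 1)
step 3: [beta@0.0] ((((\z.7) 7) + (((if false then 6 else 1) - 7) * (let u = (6 - 4) in u))) + 1)
step 4: [beta@0.0] ((7 + (((if false then 6 else 1) - 7) * (let u = (6 - 4) in u))) + 1)
step 5: [if@0.1.0.0] ((7 + ((1 - 7) * (let u = (6 - 4) in u))) + 1)
step 6: [delta@0.1.0] ((7 + (-6 * (let u = (6 - 4) in u))) + 1)
step 7: [let@0.1.1] ((7 + (-6 * (6 - 4))) + 1)
step 8: [delta@0.1.1] ((7 + (-6 * 2)) + 1)
step 9: [delta@0.1] ((7 + -12) + 1)
step 10: [delta@0] (-5 + 1)
step 11: [delta@root] -4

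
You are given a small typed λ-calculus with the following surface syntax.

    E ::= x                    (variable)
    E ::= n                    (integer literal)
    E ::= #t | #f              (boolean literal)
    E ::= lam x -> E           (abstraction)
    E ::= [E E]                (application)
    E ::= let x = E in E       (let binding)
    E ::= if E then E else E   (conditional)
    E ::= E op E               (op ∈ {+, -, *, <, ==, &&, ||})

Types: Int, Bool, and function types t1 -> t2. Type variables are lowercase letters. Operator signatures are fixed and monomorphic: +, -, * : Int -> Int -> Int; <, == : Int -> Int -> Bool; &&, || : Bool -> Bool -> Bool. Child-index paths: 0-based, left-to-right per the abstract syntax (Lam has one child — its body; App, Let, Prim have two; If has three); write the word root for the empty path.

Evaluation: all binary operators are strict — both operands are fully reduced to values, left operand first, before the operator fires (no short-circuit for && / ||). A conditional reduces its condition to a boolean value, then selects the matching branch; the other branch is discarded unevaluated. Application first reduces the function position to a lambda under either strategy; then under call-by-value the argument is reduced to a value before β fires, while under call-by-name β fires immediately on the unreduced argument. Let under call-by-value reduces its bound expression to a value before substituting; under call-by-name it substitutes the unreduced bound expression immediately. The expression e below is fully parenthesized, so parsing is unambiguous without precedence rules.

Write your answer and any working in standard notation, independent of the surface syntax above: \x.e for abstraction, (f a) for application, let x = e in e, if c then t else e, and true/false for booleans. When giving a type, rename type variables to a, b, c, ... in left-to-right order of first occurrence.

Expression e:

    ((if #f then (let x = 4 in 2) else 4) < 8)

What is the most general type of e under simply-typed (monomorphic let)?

Answer: Bool

Working:
  unify Bool ~ Bool
let x : Int
  unify Int ~ Int
  unify Int ~ Int
  unify Int ~ Int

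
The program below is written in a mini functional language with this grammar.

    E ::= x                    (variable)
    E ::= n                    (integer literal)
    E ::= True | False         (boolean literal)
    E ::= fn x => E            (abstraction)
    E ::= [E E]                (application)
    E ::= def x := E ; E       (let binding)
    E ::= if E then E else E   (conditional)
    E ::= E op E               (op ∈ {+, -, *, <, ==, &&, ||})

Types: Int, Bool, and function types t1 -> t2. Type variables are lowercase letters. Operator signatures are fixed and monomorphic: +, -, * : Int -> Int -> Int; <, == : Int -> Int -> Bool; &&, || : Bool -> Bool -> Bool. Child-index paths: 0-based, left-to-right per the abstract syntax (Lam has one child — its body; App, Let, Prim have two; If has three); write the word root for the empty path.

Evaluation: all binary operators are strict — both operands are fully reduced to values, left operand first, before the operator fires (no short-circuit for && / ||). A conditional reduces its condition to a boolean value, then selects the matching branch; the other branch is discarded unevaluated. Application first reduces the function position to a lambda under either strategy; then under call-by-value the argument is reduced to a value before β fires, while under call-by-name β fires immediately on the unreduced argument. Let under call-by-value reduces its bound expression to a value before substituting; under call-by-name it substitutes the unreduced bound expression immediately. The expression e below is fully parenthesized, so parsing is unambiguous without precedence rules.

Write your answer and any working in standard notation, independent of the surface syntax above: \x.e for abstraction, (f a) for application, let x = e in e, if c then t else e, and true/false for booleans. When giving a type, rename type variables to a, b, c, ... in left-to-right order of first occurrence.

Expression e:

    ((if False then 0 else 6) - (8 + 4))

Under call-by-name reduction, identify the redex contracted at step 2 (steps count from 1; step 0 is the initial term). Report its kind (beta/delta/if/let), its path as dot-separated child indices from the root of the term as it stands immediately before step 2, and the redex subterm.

Answer: delta at 1 : (8 + 4)

Trace:
step 0: ((if false then 0 else 6) - (8 + 4))
step 1: [if@0] (6 - (8 + 4))
step 2: [delta@1] (6 - 12)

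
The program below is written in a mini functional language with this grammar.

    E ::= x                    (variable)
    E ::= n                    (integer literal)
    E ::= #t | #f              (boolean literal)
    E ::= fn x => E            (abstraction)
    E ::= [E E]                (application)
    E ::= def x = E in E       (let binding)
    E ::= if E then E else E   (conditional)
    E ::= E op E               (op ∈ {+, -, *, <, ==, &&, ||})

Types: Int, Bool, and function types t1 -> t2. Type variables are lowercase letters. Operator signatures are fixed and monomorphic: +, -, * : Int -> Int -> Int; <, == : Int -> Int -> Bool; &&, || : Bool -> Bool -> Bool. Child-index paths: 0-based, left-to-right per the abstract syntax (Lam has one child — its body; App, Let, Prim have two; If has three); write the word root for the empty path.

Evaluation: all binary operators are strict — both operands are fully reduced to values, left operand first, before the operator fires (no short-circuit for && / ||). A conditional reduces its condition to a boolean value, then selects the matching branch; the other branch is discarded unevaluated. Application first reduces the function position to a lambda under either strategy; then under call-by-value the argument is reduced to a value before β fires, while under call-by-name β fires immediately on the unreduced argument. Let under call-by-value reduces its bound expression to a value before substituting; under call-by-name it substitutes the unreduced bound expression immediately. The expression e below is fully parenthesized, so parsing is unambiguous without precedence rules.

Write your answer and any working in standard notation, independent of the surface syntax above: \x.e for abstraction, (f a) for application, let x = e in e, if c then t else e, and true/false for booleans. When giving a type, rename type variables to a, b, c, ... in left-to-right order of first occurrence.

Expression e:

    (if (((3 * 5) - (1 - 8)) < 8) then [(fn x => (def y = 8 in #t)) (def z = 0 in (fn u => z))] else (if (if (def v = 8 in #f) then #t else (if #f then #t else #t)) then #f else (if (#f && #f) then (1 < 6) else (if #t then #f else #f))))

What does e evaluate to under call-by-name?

Answer: false

Trace:
step 0: (if (((3 * 5) - (1 - 8)) < 8) then ((\x.(let y = 8 in true)) (let z = 0 in (\u.z))) else (if (if (let v = 8 in false) then true else (if false then true else true)) then false else (if (false && false) then (1 < 6) else (if true then false else false))))
step 1: [delta@0.0.0] (if ((15 - (1 - 8)) < 8) then ((\x.(let y = 8 in true)) (let z = 0 in (\u.z))) else (if (if (let v = 8 in false) then true else (if false then true else true)) then false else (if (false && false) then (1 < 6) else (if true then false else false))))
step 2: [delta@0.0.1] (if ((15 - -7) < 8) then ((\x.(let y = 8 in true)) (let z = 0 in (\u.z))) else (if (if (let v = 8 in false) then true else (if false then true else true)) then false else (if (false && false) then (1 < 6) else (if true then false else false))))
step 3: [delta@0.0] (if (22 < 8) then ((\x.(let y = 8 in true)) (let z = 0 in (\u.z))) else (if (if (let v = 8 in false) then true else (if false then true else true)) then false else (if (false && false) then (1 < 6) else (if true then false else false))))
step 4: [delta@0] (if false then ((\x.(let y = 8 in true)) (let z = 0 in (\u.z))) else (if (if (let v = 8 in false) then true else (if false then true else true)) then false else (if (false && false) then (1 < 6) else (if true then false else false))))
step 5: [if@root] (if (if (let v = 8 in false) then true else (if false then true else true)) then false else (if (false && false) then (1 < 6) else (if true then false else false)))
step 6: [let@0.0] (if (if false then true else (if false then true else true)) then false else (if (false && false) then (1 < 6) else (if true then false else false)))
step 7: [if@0] (if (if false then true else true) then false else (if (false && false) then (1 < 6) else (if true then false else false)))
step 8: [if@0] (if true then false else (if (false && false) then (1 < 6) else (if true then false else false)))
step 9: [if@root] false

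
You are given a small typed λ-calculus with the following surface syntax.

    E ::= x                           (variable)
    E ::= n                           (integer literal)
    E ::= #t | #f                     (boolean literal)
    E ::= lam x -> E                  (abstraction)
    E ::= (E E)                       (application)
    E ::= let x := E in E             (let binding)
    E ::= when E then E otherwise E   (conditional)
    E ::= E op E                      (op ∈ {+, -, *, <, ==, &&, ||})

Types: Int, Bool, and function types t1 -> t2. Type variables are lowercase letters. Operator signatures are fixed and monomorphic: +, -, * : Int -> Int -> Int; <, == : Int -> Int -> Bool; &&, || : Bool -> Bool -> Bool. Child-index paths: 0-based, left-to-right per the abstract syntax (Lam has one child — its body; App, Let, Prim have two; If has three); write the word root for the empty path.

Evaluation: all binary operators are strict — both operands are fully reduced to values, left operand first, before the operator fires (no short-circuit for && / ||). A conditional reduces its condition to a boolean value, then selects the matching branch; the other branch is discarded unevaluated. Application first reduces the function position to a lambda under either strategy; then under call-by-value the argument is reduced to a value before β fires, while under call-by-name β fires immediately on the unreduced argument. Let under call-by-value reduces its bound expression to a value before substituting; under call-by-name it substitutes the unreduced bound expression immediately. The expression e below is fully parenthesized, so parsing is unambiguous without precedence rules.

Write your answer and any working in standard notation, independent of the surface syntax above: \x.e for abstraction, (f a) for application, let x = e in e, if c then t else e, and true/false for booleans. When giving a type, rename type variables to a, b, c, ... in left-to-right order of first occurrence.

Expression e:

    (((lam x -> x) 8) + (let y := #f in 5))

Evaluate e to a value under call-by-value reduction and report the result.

Answer: 13

Working:
step 0: (((\x.x) 8) + (let y = false in 5))
step 1: [beta@0] (8 + (let y = false in 5))
step 2: [let@1] (8 + 5)
step 3: [delta@root] 13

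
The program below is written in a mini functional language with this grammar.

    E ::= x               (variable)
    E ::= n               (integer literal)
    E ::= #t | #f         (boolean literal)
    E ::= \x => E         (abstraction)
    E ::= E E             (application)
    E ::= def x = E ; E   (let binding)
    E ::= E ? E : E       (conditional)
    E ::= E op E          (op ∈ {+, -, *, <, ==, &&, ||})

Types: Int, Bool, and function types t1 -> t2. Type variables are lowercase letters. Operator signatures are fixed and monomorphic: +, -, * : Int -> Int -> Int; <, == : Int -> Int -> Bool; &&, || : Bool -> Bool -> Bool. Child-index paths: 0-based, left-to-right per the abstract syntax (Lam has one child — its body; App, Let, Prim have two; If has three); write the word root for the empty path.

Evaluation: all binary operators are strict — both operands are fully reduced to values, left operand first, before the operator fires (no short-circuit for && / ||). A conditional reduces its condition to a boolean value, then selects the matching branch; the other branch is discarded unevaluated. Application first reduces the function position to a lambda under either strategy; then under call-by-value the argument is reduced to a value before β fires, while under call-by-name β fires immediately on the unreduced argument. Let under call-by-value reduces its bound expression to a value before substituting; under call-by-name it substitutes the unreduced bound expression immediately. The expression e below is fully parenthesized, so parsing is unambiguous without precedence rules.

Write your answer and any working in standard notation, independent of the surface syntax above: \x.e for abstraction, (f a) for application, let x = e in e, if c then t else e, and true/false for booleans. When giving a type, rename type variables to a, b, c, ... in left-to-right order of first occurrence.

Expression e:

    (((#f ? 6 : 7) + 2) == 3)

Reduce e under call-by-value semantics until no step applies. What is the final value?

Answer: false

Working:
step 0: (((if false then 6 else 7) + 2) == 3)
step 1: [if@0.0] ((7 + 2) == 3)
step 2: [delta@0] (9 == 3)
step 3: [delta@root] false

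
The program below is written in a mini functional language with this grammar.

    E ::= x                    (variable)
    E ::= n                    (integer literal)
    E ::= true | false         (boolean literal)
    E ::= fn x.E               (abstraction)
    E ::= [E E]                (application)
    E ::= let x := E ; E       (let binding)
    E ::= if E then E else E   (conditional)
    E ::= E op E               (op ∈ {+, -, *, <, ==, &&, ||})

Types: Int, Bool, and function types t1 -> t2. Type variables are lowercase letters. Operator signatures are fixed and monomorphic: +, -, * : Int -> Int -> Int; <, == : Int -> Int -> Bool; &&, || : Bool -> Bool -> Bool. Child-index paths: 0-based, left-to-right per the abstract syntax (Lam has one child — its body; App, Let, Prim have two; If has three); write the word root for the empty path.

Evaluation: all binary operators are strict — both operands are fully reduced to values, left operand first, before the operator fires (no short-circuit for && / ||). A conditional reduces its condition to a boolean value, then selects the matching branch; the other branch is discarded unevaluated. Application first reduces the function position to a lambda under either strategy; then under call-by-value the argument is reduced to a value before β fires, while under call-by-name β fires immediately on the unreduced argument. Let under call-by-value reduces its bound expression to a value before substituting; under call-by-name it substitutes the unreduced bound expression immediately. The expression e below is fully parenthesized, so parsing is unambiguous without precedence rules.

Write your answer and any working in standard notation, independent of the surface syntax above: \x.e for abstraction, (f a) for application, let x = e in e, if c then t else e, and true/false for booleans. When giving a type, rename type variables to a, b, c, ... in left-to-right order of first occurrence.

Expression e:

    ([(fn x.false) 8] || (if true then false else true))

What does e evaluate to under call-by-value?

Working:
step 0: (((\x.false) 8) || (if true then false else true))
step 1: [beta@0] (false || (if true then false else true))
step 2: [if@1] (false || false)
step 3: [delta@root] false

Answer: false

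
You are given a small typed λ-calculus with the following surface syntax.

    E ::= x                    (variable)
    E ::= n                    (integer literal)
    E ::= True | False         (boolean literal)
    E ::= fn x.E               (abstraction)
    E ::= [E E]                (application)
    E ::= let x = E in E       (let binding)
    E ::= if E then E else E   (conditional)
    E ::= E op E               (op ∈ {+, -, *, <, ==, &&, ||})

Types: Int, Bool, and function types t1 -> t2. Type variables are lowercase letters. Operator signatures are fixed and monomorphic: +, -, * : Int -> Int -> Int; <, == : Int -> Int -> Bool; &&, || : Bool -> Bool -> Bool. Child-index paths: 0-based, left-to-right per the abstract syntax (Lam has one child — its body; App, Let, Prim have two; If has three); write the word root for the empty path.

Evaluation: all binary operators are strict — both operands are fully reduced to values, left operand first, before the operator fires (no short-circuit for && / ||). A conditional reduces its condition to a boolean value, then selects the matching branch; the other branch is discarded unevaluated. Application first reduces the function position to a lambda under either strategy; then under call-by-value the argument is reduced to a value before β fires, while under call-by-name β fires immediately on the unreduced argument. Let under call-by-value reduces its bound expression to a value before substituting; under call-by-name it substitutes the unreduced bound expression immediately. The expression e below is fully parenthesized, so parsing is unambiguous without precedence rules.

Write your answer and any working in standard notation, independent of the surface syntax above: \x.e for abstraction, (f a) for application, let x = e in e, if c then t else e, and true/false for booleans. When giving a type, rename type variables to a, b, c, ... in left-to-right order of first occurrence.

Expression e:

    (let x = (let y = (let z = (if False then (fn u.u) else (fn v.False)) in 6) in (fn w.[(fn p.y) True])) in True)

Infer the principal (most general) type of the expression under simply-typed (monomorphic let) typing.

Answer: Bool

Derivation:
  unify Bool ~ Bool
u : a
\u._ : a -> a
\v._ : b -> Bool
  unify a -> a ~ b -> Bool
  unify a ~ b
  unify b ~ Bool
let z : Bool -> Bool
let y : Int
y : Int
\p._ : d -> Int
  unify d -> Int ~ Bool -> e
  unify d ~ Bool
  unify Int ~ e
_ _ : Int
\w._ : c -> Int
let x : c -> Int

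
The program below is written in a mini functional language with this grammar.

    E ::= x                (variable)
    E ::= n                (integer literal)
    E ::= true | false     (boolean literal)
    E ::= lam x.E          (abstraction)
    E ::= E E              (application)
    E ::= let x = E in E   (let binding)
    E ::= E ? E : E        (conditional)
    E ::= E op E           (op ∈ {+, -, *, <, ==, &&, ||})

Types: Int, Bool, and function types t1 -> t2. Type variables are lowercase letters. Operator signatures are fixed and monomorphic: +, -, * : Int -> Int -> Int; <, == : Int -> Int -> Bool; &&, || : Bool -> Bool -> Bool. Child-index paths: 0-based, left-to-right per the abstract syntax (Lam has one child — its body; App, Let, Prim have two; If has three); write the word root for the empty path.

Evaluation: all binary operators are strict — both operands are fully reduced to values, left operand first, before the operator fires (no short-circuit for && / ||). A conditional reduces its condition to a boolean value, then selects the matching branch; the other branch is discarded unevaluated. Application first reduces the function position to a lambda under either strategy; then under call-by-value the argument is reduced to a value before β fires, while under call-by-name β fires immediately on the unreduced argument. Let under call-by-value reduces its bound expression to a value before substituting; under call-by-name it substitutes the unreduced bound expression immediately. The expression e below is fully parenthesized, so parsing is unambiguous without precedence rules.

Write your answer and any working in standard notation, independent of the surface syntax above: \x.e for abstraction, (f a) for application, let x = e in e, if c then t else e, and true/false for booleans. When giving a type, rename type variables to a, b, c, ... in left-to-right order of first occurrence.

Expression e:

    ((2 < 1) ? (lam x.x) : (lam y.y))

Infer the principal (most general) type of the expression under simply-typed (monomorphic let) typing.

Answer: a -> a

Derivation:
  unify Int ~ Int
  unify Int ~ Int
  unify Bool ~ Bool
x : a
\x._ : a -> a
y : b
\y._ : b -> b
  unify a -> a ~ b -> b
  unify a ~ b
  unify b ~ b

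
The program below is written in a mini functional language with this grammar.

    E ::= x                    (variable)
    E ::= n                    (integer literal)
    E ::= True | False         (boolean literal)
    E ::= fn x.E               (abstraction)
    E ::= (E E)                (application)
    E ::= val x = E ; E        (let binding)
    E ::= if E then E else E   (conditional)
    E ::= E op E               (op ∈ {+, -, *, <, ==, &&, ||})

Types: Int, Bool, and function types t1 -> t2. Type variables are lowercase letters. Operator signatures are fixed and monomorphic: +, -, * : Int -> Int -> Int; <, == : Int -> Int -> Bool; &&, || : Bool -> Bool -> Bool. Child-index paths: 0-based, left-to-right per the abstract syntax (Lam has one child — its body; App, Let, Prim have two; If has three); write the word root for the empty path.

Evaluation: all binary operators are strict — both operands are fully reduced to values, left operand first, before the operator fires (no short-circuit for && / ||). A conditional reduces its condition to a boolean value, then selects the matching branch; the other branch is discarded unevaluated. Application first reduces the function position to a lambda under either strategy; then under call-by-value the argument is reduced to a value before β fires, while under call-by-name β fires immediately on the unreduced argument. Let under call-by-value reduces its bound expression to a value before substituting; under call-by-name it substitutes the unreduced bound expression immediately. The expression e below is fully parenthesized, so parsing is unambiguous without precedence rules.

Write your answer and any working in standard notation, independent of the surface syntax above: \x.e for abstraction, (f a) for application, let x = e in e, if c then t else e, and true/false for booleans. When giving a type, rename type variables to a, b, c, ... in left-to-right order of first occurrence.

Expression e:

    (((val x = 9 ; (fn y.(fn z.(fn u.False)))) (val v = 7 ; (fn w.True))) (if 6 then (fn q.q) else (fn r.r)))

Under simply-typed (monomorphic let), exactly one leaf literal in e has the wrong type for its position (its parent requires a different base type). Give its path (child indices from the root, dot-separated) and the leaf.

Working:
let x : Int
\u._ : c -> Bool
\z._ : b -> c -> Bool
\y._ : a -> b -> c -> Bool
let v : Int
\w._ : d -> Bool
  unify a -> b -> c -> Bool ~ (d -> Bool) -> e
  unify a ~ d -> Bool
  unify b -> c -> Bool ~ e
_ _ : b -> c -> Bool
  unify Int ~ Bool
  FAIL: mismatch Int ~ Bool

Answer: 1.0 : 6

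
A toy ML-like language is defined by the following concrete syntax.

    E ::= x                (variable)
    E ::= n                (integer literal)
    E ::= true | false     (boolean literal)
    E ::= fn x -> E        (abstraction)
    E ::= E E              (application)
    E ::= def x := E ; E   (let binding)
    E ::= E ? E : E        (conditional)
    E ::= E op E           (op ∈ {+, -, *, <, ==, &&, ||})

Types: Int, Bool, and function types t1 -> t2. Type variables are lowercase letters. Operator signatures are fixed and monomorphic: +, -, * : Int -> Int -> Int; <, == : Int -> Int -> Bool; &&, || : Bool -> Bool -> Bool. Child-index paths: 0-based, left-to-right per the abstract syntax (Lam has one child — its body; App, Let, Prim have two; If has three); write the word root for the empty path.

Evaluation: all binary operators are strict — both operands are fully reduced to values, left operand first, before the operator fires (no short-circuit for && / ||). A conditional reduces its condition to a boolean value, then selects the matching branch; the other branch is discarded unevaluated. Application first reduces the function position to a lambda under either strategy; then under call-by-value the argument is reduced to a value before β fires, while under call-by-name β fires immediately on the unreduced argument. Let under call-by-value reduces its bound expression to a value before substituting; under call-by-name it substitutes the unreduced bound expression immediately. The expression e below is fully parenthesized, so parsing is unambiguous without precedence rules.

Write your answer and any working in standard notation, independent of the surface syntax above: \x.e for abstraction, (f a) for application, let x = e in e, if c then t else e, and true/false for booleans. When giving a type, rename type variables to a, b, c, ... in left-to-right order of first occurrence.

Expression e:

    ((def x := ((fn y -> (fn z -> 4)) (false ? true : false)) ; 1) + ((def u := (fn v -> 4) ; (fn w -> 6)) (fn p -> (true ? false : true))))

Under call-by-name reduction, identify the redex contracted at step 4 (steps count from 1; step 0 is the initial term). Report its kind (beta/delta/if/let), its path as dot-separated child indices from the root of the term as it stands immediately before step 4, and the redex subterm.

Trace:
step 0: ((let x = ((\y.(\z.4)) (if false then true else false)) in 1) + ((let u = (\v.4) in (\w.6)) (\p.(if true then false else true))))
step 1: [let@0] (1 + ((let u = (\v.4) in (\w.6)) (\p.(if true then false else true))))
step 2: [let@1.0] (1 + ((\w.6) (\p.(if true then false else true))))
step 3: [beta@1] (1 + 6)
step 4: [delta@root] 7

Answer: delta at root : (1 + 6)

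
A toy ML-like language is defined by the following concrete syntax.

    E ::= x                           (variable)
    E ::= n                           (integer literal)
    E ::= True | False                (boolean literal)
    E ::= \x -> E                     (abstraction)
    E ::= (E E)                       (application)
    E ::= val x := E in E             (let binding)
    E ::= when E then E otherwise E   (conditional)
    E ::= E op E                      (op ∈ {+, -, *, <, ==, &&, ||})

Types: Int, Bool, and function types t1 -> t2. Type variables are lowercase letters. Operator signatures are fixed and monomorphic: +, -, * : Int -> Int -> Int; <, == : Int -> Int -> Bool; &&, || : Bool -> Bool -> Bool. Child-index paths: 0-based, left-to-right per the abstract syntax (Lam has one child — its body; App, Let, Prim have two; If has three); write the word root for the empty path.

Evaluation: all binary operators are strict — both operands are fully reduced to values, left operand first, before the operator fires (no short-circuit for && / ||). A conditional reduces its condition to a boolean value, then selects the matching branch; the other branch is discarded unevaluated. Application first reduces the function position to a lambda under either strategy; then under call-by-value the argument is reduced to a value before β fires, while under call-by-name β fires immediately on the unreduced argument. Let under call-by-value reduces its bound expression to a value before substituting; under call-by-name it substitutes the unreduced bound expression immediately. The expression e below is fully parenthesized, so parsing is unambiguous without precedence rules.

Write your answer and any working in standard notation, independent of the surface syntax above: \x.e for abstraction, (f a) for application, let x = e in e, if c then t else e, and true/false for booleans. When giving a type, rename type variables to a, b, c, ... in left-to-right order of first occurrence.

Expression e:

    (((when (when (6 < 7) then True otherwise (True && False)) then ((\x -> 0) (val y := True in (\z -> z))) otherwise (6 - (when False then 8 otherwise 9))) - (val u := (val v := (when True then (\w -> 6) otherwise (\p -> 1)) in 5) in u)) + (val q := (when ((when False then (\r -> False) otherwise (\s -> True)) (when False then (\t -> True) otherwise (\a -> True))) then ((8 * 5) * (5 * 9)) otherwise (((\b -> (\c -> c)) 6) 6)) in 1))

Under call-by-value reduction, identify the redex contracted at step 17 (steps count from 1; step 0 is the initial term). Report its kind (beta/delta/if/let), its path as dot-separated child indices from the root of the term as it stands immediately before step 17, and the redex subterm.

Answer: let at 1 : (let q = 1800 in 1)

Trace:
step 0: (((if (if (6 < 7) then true else (true && false)) then ((\x.0) (let y = true in (\z.z))) else (6 - (if false then 8 else 9))) - (let u = (let v = (if true then (\w.6) else (\p.1)) in 5) in u)) + (let q = (if ((if false then (\r.false) else (\s.true)) (if false then (\t.true) else (\a.true))) then ((8 * 5) * (5 * 9)) else (((\b.(\c.c)) 6) 6)) in 1))
step 1: [delta@0.0.0.0] (((if (if true then true else (true && false)) then ((\x.0) (let y = true in (\z.z))) else (6 - (if false then 8 else 9))) - (let u = (let v = (if true then (\w.6) else (\p.1)) in 5) in u)) + (let q = (if ((if false then (\r.false) else (\s.true)) (if false then (\t.true) else (\a.true))) then ((8 * 5) * (5 * 9)) else (((\b.(\c.c)) 6) 6)) in 1))
step 2: [if@0.0.0] (((if true then ((\x.0) (let y = true in (\z.z))) else (6 - (if false then 8 else 9))) - (let u = (let v = (if true then (\w.6) else (\p.1)) in 5) in u)) + (let q = (if ((if false then (\r.false) else (\s.true)) (if false then (\t.true) else (\a.true))) then ((8 * 5) * (5 * 9)) else (((\b.(\c.c)) 6) 6)) in 1))
step 3: [if@0.0] ((((\x.0) (let y = true in (\z.z))) - (let u = (let v = (if true then (\w.6) else (\p.1)) in 5) in u)) + (let q = (if ((if false then (\r.false) else (\s.true)) (if false then (\t.true) else (\a.true))) then ((8 * 5) * (5 * 9)) else (((\b.(\c.c)) 6) 6)) in 1))
step 4: [let@0.0.1] ((((\x.0) (\z.z)) - (let u = (let v = (if true then (\w.6) else (\p.1)) in 5) in u)) + (let q = (if ((if false then (\r.false) else (\s.true)) (if false then (\t.true) else (\a.true))) then ((8 * 5) * (5 * 9)) else (((\b.(\c.c)) 6) 6)) in 1))
step 5: [beta@0.0] ((0 - (let u = (let v = (if true then (\w.6) else (\p.1)) in 5) in u)) + (let q = (if ((if false then (\r.false) else (\s.true)) (if false then (\t.true) else (\a.true))) then ((8 * 5) * (5 * 9)) else (((\b.(\c.c)) 6) 6)) in 1))
step 6: [if@0.1.0.0] ((0 - (let u = (let v = (\w.6) in 5) in u)) + (let q = (if ((if false then (\r.false) else (\s.true)) (if false then (\t.true) else (\a.true))) then ((8 * 5) * (5 * 9)) else (((\b.(\c.c)) 6) 6)) in 1))
step 7: [let@0.1.0] ((0 - (let u = 5 in u)) + (let q = (if ((if false then (\r.false) else (\s.true)) (if false then (\t.true) else (\a.true))) then ((8 * 5) * (5 * 9)) else (((\b.(\c.c)) 6) 6)) in 1))
step 8: [let@0.1] ((0 - 5) + (let q = (if ((if false then (\r.false) else (\s.true)) (if false then (\t.true) else (\a.true))) then ((8 * 5) * (5 * 9)) else (((\b.(\c.c)) 6) 6)) in 1))
step 9: [delta@0] (-5 + (let q = (if ((if false then (\r.false) else (\s.true)) (if false then (\t.true) else (\a.true))) then ((8 * 5) * (5 * 9)) else (((\b.(\c.c)) 6) 6)) in 1))
step 10: [if@1.0.0.0] (-5 + (let q = (if ((\s.true) (if false then (\t.true) else (\a.true))) then ((8 * 5) * (5 * 9)) else (((\b.(\c.c)) 6) 6)) in 1))
step 11: [if@1.0.0.1] (-5 + (let q = (if ((\s.true) (\a.true)) then ((8 * 5) * (5 * 9)) else (((\b.(\c.c)) 6) 6)) in 1))
step 12: [beta@1.0.0] (-5 + (let q = (if true then ((8 * 5) * (5 * 9)) else (((\b.(\c.c)) 6) 6)) in 1))
step 13: [if@1.0] (-5 + (let q = ((8 * 5) * (5 * 9)) in 1))
step 14: [delta@1.0.0] (-5 + (let q = (40 * (5 * 9)) in 1))
step 15: [delta@1.0.1] (-5 + (let q = (40 * 45) in 1))
step 16: [delta@1.0] (-5 + (let q = 1800 in 1))
step 17: [let@1] (-5 + 1)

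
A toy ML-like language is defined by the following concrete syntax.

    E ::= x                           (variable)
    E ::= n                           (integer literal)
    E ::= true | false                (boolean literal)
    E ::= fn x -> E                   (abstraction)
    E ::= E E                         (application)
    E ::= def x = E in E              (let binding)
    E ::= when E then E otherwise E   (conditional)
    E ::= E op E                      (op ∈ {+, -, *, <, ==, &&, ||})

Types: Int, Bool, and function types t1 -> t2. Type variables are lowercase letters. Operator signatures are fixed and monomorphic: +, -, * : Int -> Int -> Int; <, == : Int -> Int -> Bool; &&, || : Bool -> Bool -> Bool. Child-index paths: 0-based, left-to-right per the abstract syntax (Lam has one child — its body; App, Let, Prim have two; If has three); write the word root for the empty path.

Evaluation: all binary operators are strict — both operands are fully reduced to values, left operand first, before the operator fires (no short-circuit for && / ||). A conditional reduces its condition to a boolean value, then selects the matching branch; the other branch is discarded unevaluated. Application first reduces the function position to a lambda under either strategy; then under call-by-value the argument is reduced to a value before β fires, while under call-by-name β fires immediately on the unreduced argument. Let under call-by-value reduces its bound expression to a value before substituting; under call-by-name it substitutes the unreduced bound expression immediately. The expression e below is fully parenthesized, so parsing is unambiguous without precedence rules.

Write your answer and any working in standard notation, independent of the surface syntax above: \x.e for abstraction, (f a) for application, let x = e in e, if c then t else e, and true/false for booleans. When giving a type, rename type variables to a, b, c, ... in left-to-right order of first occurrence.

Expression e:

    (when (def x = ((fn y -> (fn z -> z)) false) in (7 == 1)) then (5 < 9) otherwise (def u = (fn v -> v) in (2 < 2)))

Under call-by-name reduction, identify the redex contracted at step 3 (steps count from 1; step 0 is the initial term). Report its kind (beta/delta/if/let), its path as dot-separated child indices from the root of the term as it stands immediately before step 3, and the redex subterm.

Answer: if at root : (if false then (5 < 9) else (let u = (\v.v) in (2 < 2)))

Derivation:
step 0: (if (let x = ((\y.(\z.z)) false) in (7 == 1)) then (5 < 9) else (let u = (\v.v) in (2 < 2)))
step 1: [let@0] (if (7 == 1) then (5 < 9) else (let u = (\v.v) in (2 < 2)))
step 2: [delta@0] (if false then (5 < 9) else (let u = (\v.v) in (2 < 2)))
step 3: [if@root] (let u = (\v.v) in (2 < 2))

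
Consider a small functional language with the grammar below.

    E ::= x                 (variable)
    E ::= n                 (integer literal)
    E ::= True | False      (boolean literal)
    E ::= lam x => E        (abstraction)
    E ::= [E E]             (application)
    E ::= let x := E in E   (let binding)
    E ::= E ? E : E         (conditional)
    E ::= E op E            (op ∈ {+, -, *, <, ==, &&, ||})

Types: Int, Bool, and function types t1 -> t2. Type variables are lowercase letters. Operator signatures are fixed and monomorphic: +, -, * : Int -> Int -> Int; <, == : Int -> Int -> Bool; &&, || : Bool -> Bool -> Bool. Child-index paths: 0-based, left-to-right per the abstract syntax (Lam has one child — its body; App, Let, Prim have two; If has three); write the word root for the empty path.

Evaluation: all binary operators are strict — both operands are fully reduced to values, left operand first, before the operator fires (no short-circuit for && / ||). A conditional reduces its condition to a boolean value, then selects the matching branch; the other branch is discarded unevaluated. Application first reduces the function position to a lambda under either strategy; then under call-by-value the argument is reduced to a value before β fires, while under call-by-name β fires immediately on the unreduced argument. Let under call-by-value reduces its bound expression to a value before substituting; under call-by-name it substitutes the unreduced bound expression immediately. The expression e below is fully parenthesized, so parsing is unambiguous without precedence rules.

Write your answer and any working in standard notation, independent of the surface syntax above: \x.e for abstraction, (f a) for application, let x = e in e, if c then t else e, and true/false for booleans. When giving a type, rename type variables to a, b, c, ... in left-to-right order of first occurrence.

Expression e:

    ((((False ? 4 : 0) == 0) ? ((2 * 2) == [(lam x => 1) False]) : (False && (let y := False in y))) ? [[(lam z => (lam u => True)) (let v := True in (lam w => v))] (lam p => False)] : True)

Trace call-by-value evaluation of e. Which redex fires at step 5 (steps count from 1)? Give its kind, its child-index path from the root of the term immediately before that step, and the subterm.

Answer: beta at 0.1 : ((\x.1) false)

Derivation:
step 0: (if (if ((if false then 4 else 0) == 0) then ((2 * 2) == ((\x.1) false)) else (false && (let y = false in y))) then (((\z.(\u.true)) (let v = true in (\w.v))) (\p.false)) else true)
step 1: [if@0.0.0] (if (if (0 == 0) then ((2 * 2) == ((\x.1) false)) else (false && (let y = false in y))) then (((\z.(\u.true)) (let v = true in (\w.v))) (\p.false)) else true)
step 2: [delta@0.0] (if (if true then ((2 * 2) == ((\x.1) false)) else (false && (let y = false in y))) then (((\z.(\u.true)) (let v = true in (\w.v))) (\p.false)) else true)
step 3: [if@0] (if ((2 * 2) == ((\x.1) false)) then (((\z.(\u.true)) (let v = true in (\w.v))) (\p.false)) else true)
step 4: [delta@0.0] (if (4 == ((\x.1) false)) then (((\z.(\u.true)) (let v = true in (\w.v))) (\p.false)) else true)
step 5: [beta@0.1] (if (4 == 1) then (((\z.(\u.true)) (let v = true in (\w.v))) (\p.false)) else true)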